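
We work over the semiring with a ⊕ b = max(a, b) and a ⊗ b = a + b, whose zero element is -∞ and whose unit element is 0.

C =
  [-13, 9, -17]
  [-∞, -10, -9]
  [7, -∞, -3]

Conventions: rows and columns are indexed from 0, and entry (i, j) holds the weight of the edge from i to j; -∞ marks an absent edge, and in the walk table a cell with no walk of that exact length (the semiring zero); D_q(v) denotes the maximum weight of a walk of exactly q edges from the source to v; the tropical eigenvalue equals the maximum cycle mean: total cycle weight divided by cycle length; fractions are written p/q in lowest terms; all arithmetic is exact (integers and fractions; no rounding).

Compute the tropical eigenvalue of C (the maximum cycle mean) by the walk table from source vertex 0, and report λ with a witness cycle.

q=0: [0, -∞, -∞]
q=1: [-13, 9, -17]
q=2: [-10, -1, 0]
q=3: [7, -1, -3]
Optimal cycle mean attained by: cycle 0->1->2->0, total 9 + (-9) + 7, length 3.
Answer: λ = 7/3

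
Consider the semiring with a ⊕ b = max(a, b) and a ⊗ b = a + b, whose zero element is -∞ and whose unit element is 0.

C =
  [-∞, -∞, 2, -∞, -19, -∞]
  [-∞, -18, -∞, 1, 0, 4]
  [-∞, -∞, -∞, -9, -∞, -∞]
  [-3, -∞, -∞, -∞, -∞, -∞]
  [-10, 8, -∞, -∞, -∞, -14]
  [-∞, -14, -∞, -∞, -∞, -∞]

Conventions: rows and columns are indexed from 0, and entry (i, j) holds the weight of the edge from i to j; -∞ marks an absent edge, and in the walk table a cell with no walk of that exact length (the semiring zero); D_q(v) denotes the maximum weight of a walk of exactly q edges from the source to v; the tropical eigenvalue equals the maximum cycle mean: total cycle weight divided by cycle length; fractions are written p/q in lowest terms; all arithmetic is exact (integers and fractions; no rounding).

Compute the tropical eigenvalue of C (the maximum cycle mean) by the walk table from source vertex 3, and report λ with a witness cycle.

q=0: [-∞, -∞, -∞, 0, -∞, -∞]
q=1: [-3, -∞, -∞, -∞, -∞, -∞]
q=2: [-∞, -∞, -1, -∞, -22, -∞]
q=3: [-32, -14, -∞, -10, -∞, -36]
q=4: [-13, -32, -30, -13, -14, -10]
q=5: [-16, -6, -11, -31, -32, -28]
q=6: [-34, -24, -14, -5, -6, -2]
Optimal cycle mean attained by: cycle 1->4->1, total 0 + 8, length 2.
Answer: λ = 4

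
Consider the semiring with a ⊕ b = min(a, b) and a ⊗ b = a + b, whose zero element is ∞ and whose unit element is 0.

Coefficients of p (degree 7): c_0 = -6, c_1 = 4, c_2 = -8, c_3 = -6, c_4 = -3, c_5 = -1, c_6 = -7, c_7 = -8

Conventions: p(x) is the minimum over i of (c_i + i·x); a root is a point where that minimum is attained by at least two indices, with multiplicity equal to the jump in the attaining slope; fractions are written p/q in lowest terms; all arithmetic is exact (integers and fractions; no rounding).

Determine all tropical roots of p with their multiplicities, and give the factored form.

hull edge (i=0, c=-6) to (i=2, c=-8): slope -1, span 2
hull edge (i=2, c=-8) to (i=7, c=-8): slope 0, span 5
Factored form: p(x) = -8 ⊗ (x ⊕ 0) ⊗ (x ⊕ 0) ⊗ (x ⊕ 0) ⊗ (x ⊕ 0) ⊗ (x ⊕ 0) ⊗ (x ⊕ 1) ⊗ (x ⊕ 1)
Answer: roots = 0 (mult 5), 1 (mult 2)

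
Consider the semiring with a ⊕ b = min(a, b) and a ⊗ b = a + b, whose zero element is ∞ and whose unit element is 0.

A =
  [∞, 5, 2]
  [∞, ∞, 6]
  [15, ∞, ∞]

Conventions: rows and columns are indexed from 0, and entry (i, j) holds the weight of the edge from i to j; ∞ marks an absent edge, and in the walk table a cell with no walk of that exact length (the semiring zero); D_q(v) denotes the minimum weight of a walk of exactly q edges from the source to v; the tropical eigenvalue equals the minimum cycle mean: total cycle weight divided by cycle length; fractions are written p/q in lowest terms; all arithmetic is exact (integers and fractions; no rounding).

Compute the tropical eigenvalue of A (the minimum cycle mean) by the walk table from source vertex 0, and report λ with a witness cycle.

q=0: [0, ∞, ∞]
q=1: [∞, 5, 2]
q=2: [17, ∞, 11]
q=3: [26, 22, 19]
Optimal cycle mean attained by: cycle 0->2->0, total 2 + 15, length 2.
Answer: λ = 17/2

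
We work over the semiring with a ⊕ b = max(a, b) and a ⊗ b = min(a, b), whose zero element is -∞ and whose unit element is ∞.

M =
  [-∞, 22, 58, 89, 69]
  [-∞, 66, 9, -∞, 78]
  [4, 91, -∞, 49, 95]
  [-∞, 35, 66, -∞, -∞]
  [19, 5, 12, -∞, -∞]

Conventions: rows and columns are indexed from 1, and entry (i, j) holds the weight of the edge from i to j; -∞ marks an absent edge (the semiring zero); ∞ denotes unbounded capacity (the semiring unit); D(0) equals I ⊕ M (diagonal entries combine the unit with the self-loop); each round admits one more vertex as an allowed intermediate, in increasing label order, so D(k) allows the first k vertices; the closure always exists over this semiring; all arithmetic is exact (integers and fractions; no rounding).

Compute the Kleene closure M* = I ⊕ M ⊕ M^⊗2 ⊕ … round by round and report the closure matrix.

D(0):
  [∞, 22, 58, 89, 69]
  [-∞, ∞, 9, -∞, 78]
  [4, 91, ∞, 49, 95]
  [-∞, 35, 66, ∞, -∞]
  [19, 5, 12, -∞, ∞]
D(1):
  [∞, 22, 58, 89, 69]
  [-∞, ∞, 9, -∞, 78]
  [4, 91, ∞, 49, 95]
  [-∞, 35, 66, ∞, -∞]
  [19, 19, 19, 19, ∞]
D(2):
  [∞, 22, 58, 89, 69]
  [-∞, ∞, 9, -∞, 78]
  [4, 91, ∞, 49, 95]
  [-∞, 35, 66, ∞, 35]
  [19, 19, 19, 19, ∞]
D(3):
  [∞, 58, 58, 89, 69]
  [4, ∞, 9, 9, 78]
  [4, 91, ∞, 49, 95]
  [4, 66, 66, ∞, 66]
  [19, 19, 19, 19, ∞]
D(4):
  [∞, 66, 66, 89, 69]
  [4, ∞, 9, 9, 78]
  [4, 91, ∞, 49, 95]
  [4, 66, 66, ∞, 66]
  [19, 19, 19, 19, ∞]
D(5):
  [∞, 66, 66, 89, 69]
  [19, ∞, 19, 19, 78]
  [19, 91, ∞, 49, 95]
  [19, 66, 66, ∞, 66]
  [19, 19, 19, 19, ∞]
Answer: M* = [[∞, 66, 66, 89, 69], [19, ∞, 19, 19, 78], [19, 91, ∞, 49, 95], [19, 66, 66, ∞, 66], [19, 19, 19, 19, ∞]]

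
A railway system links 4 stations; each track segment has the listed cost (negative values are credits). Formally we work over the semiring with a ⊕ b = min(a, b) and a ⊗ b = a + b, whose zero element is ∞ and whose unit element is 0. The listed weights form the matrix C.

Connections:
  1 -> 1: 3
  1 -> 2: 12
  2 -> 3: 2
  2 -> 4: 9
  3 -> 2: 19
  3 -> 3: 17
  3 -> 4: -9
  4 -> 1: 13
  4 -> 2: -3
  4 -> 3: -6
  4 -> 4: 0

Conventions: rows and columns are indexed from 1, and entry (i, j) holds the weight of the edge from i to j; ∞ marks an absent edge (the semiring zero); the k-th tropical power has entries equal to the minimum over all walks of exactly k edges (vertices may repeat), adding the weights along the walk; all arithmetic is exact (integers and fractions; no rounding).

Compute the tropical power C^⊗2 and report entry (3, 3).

C^⊗2:
  [6, 15, 14, 21]
  [22, 6, 3, -7]
  [4, -12, -15, -9]
  [13, -3, -6, -15]
Key observation: the optimum is the walk 3->4->3, with weight (-9) + (-6) = -15.
Optimal value attained by: walk 3->4->3.
Answer: (C^⊗2)[3][3] = -15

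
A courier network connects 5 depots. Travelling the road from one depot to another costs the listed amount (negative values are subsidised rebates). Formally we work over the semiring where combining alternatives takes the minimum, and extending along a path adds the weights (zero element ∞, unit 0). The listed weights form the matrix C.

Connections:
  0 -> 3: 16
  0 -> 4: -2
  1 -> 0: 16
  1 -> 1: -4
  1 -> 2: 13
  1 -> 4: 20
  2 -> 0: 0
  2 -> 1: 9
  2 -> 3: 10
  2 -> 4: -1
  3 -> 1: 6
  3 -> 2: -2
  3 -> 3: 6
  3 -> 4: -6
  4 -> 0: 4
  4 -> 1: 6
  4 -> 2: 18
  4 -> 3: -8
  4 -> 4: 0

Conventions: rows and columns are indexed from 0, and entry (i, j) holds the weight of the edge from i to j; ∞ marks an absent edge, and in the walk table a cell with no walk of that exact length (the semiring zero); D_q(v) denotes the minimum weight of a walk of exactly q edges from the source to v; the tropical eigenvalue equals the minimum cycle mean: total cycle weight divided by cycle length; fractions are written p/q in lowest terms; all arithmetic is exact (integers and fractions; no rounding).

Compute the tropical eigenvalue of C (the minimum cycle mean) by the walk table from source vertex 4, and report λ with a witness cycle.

q=0: [∞, ∞, ∞, ∞, 0]
q=1: [4, 6, 18, -8, 0]
q=2: [4, -2, -10, -8, -14]
q=3: [-10, -8, -10, -22, -14]
q=4: [-10, -16, -24, -22, -28]
q=5: [-24, -22, -24, -36, -28]
Optimal cycle mean attained by: cycle 3->4->3, total (-6) + (-8), length 2.
Answer: λ = -7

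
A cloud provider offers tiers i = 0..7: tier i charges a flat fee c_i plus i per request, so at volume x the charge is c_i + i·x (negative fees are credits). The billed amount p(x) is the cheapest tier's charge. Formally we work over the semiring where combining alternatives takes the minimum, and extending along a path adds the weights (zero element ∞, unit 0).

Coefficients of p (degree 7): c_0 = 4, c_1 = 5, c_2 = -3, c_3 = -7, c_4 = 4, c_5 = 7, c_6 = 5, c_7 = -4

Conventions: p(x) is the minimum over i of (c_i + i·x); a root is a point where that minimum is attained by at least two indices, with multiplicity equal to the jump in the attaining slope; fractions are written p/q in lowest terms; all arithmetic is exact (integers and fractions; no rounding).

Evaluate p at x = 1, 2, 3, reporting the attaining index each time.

p(1) = min(4+0·1=4, 5+1·1=6, -3+2·1=-1, -7+3·1=-4, 4+4·1=8, 7+5·1=12, 5+6·1=11, -4+7·1=3) = -4 (attained by i=3)
p(2) = min(4+0·2=4, 5+1·2=7, -3+2·2=1, -7+3·2=-1, 4+4·2=12, 7+5·2=17, 5+6·2=17, -4+7·2=10) = -1 (attained by i=3)
p(3) = min(4+0·3=4, 5+1·3=8, -3+2·3=3, -7+3·3=2, 4+4·3=16, 7+5·3=22, 5+6·3=23, -4+7·3=17) = 2 (attained by i=3)
Answer: p(1) = -4; p(2) = -1; p(3) = 2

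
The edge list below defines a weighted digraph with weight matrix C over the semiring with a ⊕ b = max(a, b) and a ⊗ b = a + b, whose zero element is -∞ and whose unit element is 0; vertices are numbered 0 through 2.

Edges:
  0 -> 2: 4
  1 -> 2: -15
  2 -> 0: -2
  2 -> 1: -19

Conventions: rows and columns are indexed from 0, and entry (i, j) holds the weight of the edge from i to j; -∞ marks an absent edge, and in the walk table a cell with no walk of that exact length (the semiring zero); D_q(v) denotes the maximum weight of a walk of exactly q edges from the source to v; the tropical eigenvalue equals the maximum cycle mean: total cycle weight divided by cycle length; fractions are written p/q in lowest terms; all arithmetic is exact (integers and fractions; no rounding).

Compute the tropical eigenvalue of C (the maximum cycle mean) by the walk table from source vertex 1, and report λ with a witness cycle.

q=0: [-∞, 0, -∞]
q=1: [-∞, -∞, -15]
q=2: [-17, -34, -∞]
q=3: [-∞, -∞, -13]
Optimal cycle mean attained by: cycle 0->2->0, total 4 + (-2), length 2.
Answer: λ = 1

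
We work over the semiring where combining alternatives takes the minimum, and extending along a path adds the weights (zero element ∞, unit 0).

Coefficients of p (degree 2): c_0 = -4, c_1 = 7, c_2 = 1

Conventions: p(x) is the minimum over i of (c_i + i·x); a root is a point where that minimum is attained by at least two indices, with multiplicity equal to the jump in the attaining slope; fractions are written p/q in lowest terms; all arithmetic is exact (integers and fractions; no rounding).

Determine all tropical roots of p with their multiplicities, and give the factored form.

hull edge (i=0, c=-4) to (i=2, c=1): slope 5/2, span 2
Factored form: p(x) = 1 ⊗ (x ⊕ (-5/2)) ⊗ (x ⊕ (-5/2))
Answer: roots = -5/2 (mult 2)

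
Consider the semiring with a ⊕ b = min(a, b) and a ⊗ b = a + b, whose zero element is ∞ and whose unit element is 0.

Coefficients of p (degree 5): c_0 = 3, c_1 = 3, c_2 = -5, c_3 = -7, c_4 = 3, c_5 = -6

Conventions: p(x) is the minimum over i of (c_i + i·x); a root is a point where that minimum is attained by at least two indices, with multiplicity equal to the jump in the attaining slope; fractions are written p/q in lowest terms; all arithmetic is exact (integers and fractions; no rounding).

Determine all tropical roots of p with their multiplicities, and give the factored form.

hull edge (i=0, c=3) to (i=2, c=-5): slope -4, span 2
hull edge (i=2, c=-5) to (i=3, c=-7): slope -2, span 1
hull edge (i=3, c=-7) to (i=5, c=-6): slope 1/2, span 2
Factored form: p(x) = -6 ⊗ (x ⊕ (-1/2)) ⊗ (x ⊕ (-1/2)) ⊗ (x ⊕ 2) ⊗ (x ⊕ 4) ⊗ (x ⊕ 4)
Answer: roots = -1/2 (mult 2), 2 (mult 1), 4 (mult 2)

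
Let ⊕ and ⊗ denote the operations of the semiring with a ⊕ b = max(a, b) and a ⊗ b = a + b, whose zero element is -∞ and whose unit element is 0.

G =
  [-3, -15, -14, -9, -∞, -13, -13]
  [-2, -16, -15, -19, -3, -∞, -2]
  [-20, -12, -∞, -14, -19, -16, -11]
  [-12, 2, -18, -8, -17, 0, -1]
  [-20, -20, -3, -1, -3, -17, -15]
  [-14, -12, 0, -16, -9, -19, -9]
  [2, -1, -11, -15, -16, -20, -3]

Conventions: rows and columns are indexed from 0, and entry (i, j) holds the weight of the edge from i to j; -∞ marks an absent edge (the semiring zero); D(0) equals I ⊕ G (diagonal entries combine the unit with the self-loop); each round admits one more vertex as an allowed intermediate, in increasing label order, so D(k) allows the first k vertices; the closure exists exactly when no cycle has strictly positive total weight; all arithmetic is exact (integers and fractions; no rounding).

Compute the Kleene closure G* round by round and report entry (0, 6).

D(0):
  [0, -15, -14, -9, -∞, -13, -13]
  [-2, 0, -15, -19, -3, -∞, -2]
  [-20, -12, 0, -14, -19, -16, -11]
  [-12, 2, -18, 0, -17, 0, -1]
  [-20, -20, -3, -1, 0, -17, -15]
  [-14, -12, 0, -16, -9, 0, -9]
  [2, -1, -11, -15, -16, -20, 0]
D(1):
  [0, -15, -14, -9, -∞, -13, -13]
  [-2, 0, -15, -11, -3, -15, -2]
  [-20, -12, 0, -14, -19, -16, -11]
  [-12, 2, -18, 0, -17, 0, -1]
  [-20, -20, -3, -1, 0, -17, -15]
  [-14, -12, 0, -16, -9, 0, -9]
  [2, -1, -11, -7, -16, -11, 0]
D(2):
  [0, -15, -14, -9, -18, -13, -13]
  [-2, 0, -15, -11, -3, -15, -2]
  [-14, -12, 0, -14, -15, -16, -11]
  [0, 2, -13, 0, -1, 0, 0]
  [-20, -20, -3, -1, 0, -17, -15]
  [-14, -12, 0, -16, -9, 0, -9]
  [2, -1, -11, -7, -4, -11, 0]
D(3):
  [0, -15, -14, -9, -18, -13, -13]
  [-2, 0, -15, -11, -3, -15, -2]
  [-14, -12, 0, -14, -15, -16, -11]
  [0, 2, -13, 0, -1, 0, 0]
  [-17, -15, -3, -1, 0, -17, -14]
  [-14, -12, 0, -14, -9, 0, -9]
  [2, -1, -11, -7, -4, -11, 0]
D(4):
  [0, -7, -14, -9, -10, -9, -9]
  [-2, 0, -15, -11, -3, -11, -2]
  [-14, -12, 0, -14, -15, -14, -11]
  [0, 2, -13, 0, -1, 0, 0]
  [-1, 1, -3, -1, 0, -1, -1]
  [-14, -12, 0, -14, -9, 0, -9]
  [2, -1, -11, -7, -4, -7, 0]
D(5):
  [0, -7, -13, -9, -10, -9, -9]
  [-2, 0, -6, -4, -3, -4, -2]
  [-14, -12, 0, -14, -15, -14, -11]
  [0, 2, -4, 0, -1, 0, 0]
  [-1, 1, -3, -1, 0, -1, -1]
  [-10, -8, 0, -10, -9, 0, -9]
  [2, -1, -7, -5, -4, -5, 0]
D(6):
  [0, -7, -9, -9, -10, -9, -9]
  [-2, 0, -4, -4, -3, -4, -2]
  [-14, -12, 0, -14, -15, -14, -11]
  [0, 2, 0, 0, -1, 0, 0]
  [-1, 1, -1, -1, 0, -1, -1]
  [-10, -8, 0, -10, -9, 0, -9]
  [2, -1, -5, -5, -4, -5, 0]
D(7):
  [0, -7, -9, -9, -10, -9, -9]
  [0, 0, -4, -4, -3, -4, -2]
  [-9, -12, 0, -14, -15, -14, -11]
  [2, 2, 0, 0, -1, 0, 0]
  [1, 1, -1, -1, 0, -1, -1]
  [-7, -8, 0, -10, -9, 0, -9]
  [2, -1, -5, -5, -4, -5, 0]
Answer: G*[0][6] = -9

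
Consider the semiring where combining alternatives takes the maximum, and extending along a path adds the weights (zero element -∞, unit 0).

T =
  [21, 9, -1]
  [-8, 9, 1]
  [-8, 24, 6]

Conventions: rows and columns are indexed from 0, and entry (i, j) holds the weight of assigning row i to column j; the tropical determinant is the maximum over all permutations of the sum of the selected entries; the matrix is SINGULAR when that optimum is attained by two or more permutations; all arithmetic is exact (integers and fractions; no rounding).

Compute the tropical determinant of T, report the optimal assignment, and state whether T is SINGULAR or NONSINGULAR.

σ = (0, 1, 2): 21 + 9 + 6 = 36
σ = (0, 2, 1): 21 + 1 + 24 = 46
σ = (1, 0, 2): 9 + (-8) + 6 = 7
σ = (1, 2, 0): 9 + 1 + (-8) = 2
σ = (2, 0, 1): (-1) + (-8) + 24 = 15
σ = (2, 1, 0): (-1) + 9 + (-8) = 0
Optimal value attained by: σ = (0, 2, 1).
Answer: det⊕(T) = 46; verdict: NONSINGULAR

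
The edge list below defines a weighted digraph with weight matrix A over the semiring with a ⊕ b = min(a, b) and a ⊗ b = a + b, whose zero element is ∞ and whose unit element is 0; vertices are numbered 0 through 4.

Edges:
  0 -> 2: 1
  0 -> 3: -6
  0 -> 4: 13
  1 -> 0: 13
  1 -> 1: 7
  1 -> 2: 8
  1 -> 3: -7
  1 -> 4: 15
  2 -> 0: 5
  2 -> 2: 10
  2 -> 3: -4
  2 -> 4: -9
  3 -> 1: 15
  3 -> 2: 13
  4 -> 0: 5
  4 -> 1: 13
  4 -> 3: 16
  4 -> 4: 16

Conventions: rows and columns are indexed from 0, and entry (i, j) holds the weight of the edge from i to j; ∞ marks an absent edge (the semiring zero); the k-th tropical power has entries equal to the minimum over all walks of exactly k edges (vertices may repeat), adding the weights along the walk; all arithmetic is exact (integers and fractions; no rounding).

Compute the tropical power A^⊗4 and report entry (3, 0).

A^⊗2:
  [6, 9, 7, -3, -8]
  [13, 8, 6, 0, -1]
  [-4, 4, 6, -1, 1]
  [18, 22, 23, 8, 4]
  [21, 20, 6, -1, 18]
A^⊗3:
  [-3, 5, 7, 0, -2]
  [4, 12, 13, 1, -3]
  [6, 11, -3, -10, -3]
  [9, 17, 19, 12, 14]
  [11, 14, 12, 2, -3]
A^⊗4:
  [3, 11, -2, -9, -2]
  [2, 10, 5, -2, 4]
  [2, 5, 3, -7, -12]
  [19, 24, 10, 3, 10]
  [2, 10, 12, 5, 3]
Key observation: the optimum is the walk 3->1->2->4->0, with weight 15 + 8 + (-9) + 5 = 19.
Optimal value attained by: walk 3->1->2->4->0.
Answer: (A^⊗4)[3][0] = 19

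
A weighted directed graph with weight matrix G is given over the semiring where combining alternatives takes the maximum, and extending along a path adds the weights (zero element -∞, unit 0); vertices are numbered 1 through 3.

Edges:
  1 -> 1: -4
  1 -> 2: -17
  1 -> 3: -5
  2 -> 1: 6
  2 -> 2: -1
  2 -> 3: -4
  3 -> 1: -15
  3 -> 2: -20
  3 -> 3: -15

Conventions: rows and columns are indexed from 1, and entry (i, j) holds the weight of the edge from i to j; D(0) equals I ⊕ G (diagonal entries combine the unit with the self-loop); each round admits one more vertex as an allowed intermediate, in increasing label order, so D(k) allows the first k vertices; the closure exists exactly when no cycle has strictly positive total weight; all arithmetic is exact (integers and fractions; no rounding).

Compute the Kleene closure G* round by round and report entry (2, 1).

D(0):
  [0, -17, -5]
  [6, 0, -4]
  [-15, -20, 0]
D(1):
  [0, -17, -5]
  [6, 0, 1]
  [-15, -20, 0]
D(2):
  [0, -17, -5]
  [6, 0, 1]
  [-14, -20, 0]
D(3):
  [0, -17, -5]
  [6, 0, 1]
  [-14, -20, 0]
Answer: G*[2][1] = 6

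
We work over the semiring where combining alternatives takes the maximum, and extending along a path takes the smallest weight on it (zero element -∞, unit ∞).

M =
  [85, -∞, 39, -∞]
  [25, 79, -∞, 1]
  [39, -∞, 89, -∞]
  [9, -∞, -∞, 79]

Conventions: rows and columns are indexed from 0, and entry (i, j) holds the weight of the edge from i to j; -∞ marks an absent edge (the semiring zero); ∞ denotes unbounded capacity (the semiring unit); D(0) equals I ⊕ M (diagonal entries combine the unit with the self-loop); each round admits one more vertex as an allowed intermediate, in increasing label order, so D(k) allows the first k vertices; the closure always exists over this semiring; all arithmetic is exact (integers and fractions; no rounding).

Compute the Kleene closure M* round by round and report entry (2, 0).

D(0):
  [∞, -∞, 39, -∞]
  [25, ∞, -∞, 1]
  [39, -∞, ∞, -∞]
  [9, -∞, -∞, ∞]
D(1):
  [∞, -∞, 39, -∞]
  [25, ∞, 25, 1]
  [39, -∞, ∞, -∞]
  [9, -∞, 9, ∞]
D(2):
  [∞, -∞, 39, -∞]
  [25, ∞, 25, 1]
  [39, -∞, ∞, -∞]
  [9, -∞, 9, ∞]
D(3):
  [∞, -∞, 39, -∞]
  [25, ∞, 25, 1]
  [39, -∞, ∞, -∞]
  [9, -∞, 9, ∞]
D(4):
  [∞, -∞, 39, -∞]
  [25, ∞, 25, 1]
  [39, -∞, ∞, -∞]
  [9, -∞, 9, ∞]
Answer: M*[2][0] = 39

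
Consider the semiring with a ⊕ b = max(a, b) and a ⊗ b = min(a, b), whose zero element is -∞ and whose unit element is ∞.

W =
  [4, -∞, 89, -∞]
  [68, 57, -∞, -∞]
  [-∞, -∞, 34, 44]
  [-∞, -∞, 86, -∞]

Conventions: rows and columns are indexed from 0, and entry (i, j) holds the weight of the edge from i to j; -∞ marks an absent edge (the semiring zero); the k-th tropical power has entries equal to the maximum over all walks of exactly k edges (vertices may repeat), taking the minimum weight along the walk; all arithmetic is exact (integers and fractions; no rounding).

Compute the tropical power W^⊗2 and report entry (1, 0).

W^⊗2:
  [4, -∞, 34, 44]
  [57, 57, 68, -∞]
  [-∞, -∞, 44, 34]
  [-∞, -∞, 34, 44]
Key observation: the optimum is the walk 1->1->0, with weight 57 min 68 = 57.
Optimal value attained by: walk 1->1->0.
Answer: (W^⊗2)[1][0] = 57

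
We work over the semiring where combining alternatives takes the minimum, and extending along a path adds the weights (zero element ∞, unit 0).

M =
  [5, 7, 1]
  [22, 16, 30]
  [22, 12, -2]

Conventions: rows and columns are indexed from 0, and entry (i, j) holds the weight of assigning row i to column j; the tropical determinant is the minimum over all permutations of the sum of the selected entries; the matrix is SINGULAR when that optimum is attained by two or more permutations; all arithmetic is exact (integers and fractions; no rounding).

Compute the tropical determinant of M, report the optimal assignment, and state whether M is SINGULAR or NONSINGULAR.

σ = (0, 1, 2): 5 + 16 + (-2) = 19
σ = (0, 2, 1): 5 + 30 + 12 = 47
σ = (1, 0, 2): 7 + 22 + (-2) = 27
σ = (1, 2, 0): 7 + 30 + 22 = 59
σ = (2, 0, 1): 1 + 22 + 12 = 35
σ = (2, 1, 0): 1 + 16 + 22 = 39
Optimal value attained by: σ = (0, 1, 2).
Answer: det⊕(M) = 19; verdict: NONSINGULAR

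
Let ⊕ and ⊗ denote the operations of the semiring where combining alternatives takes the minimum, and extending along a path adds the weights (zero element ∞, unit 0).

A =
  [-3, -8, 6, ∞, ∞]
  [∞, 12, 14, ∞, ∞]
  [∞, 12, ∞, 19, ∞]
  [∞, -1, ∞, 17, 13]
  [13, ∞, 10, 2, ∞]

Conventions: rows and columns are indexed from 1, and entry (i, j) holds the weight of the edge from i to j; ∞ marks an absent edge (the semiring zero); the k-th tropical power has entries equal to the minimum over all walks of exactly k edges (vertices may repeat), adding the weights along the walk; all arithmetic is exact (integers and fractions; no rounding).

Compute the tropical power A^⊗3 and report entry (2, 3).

A^⊗2:
  [-6, -11, 3, 25, ∞]
  [∞, 24, 26, 33, ∞]
  [∞, 18, 26, 36, 32]
  [26, 11, 13, 15, 30]
  [10, 1, 19, 19, 15]
A^⊗3:
  [-9, -14, 0, 22, 38]
  [∞, 32, 38, 45, 46]
  [45, 30, 32, 34, 49]
  [23, 14, 25, 32, 28]
  [7, 2, 15, 17, 32]
Key observation: the optimum is the walk 2->2->2->3, with weight 12 + 12 + 14 = 38.
Optimal value attained by: walk 2->2->2->3.
Answer: (A^⊗3)[2][3] = 38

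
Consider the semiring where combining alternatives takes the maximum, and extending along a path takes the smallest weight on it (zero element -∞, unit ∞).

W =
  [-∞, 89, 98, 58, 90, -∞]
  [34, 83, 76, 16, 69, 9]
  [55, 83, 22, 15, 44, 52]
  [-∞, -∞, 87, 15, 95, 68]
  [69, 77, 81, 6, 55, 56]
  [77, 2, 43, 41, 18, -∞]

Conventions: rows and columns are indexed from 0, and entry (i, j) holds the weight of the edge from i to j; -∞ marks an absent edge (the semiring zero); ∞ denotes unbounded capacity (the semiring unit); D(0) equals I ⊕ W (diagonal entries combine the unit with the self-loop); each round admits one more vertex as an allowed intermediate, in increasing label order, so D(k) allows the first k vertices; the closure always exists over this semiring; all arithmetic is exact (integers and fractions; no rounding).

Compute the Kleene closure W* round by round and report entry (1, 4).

D(0):
  [∞, 89, 98, 58, 90, -∞]
  [34, ∞, 76, 16, 69, 9]
  [55, 83, ∞, 15, 44, 52]
  [-∞, -∞, 87, ∞, 95, 68]
  [69, 77, 81, 6, ∞, 56]
  [77, 2, 43, 41, 18, ∞]
D(1):
  [∞, 89, 98, 58, 90, -∞]
  [34, ∞, 76, 34, 69, 9]
  [55, 83, ∞, 55, 55, 52]
  [-∞, -∞, 87, ∞, 95, 68]
  [69, 77, 81, 58, ∞, 56]
  [77, 77, 77, 58, 77, ∞]
D(2):
  [∞, 89, 98, 58, 90, 9]
  [34, ∞, 76, 34, 69, 9]
  [55, 83, ∞, 55, 69, 52]
  [-∞, -∞, 87, ∞, 95, 68]
  [69, 77, 81, 58, ∞, 56]
  [77, 77, 77, 58, 77, ∞]
D(3):
  [∞, 89, 98, 58, 90, 52]
  [55, ∞, 76, 55, 69, 52]
  [55, 83, ∞, 55, 69, 52]
  [55, 83, 87, ∞, 95, 68]
  [69, 81, 81, 58, ∞, 56]
  [77, 77, 77, 58, 77, ∞]
D(4):
  [∞, 89, 98, 58, 90, 58]
  [55, ∞, 76, 55, 69, 55]
  [55, 83, ∞, 55, 69, 55]
  [55, 83, 87, ∞, 95, 68]
  [69, 81, 81, 58, ∞, 58]
  [77, 77, 77, 58, 77, ∞]
D(5):
  [∞, 89, 98, 58, 90, 58]
  [69, ∞, 76, 58, 69, 58]
  [69, 83, ∞, 58, 69, 58]
  [69, 83, 87, ∞, 95, 68]
  [69, 81, 81, 58, ∞, 58]
  [77, 77, 77, 58, 77, ∞]
D(6):
  [∞, 89, 98, 58, 90, 58]
  [69, ∞, 76, 58, 69, 58]
  [69, 83, ∞, 58, 69, 58]
  [69, 83, 87, ∞, 95, 68]
  [69, 81, 81, 58, ∞, 58]
  [77, 77, 77, 58, 77, ∞]
Answer: W*[1][4] = 69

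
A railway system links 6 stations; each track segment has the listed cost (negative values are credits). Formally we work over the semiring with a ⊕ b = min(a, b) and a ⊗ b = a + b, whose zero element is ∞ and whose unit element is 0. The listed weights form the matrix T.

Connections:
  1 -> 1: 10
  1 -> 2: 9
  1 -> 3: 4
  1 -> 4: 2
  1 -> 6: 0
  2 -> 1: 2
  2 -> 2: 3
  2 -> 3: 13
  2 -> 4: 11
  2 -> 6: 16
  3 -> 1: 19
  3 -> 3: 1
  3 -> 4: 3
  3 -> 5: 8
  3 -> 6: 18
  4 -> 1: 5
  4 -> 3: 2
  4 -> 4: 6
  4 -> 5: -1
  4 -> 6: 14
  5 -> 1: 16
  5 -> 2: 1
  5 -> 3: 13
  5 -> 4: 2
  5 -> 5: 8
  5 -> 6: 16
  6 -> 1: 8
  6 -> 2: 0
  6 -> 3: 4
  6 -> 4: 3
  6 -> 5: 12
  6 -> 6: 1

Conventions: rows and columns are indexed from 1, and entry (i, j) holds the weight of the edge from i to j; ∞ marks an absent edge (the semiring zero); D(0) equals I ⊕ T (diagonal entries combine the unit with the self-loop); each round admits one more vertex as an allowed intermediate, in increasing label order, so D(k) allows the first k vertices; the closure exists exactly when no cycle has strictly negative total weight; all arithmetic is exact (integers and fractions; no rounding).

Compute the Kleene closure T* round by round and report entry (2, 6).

D(0):
  [0, 9, 4, 2, ∞, 0]
  [2, 0, 13, 11, ∞, 16]
  [19, ∞, 0, 3, 8, 18]
  [5, ∞, 2, 0, -1, 14]
  [16, 1, 13, 2, 0, 16]
  [8, 0, 4, 3, 12, 0]
D(1):
  [0, 9, 4, 2, ∞, 0]
  [2, 0, 6, 4, ∞, 2]
  [19, 28, 0, 3, 8, 18]
  [5, 14, 2, 0, -1, 5]
  [16, 1, 13, 2, 0, 16]
  [8, 0, 4, 3, 12, 0]
D(2):
  [0, 9, 4, 2, ∞, 0]
  [2, 0, 6, 4, ∞, 2]
  [19, 28, 0, 3, 8, 18]
  [5, 14, 2, 0, -1, 5]
  [3, 1, 7, 2, 0, 3]
  [2, 0, 4, 3, 12, 0]
D(3):
  [0, 9, 4, 2, 12, 0]
  [2, 0, 6, 4, 14, 2]
  [19, 28, 0, 3, 8, 18]
  [5, 14, 2, 0, -1, 5]
  [3, 1, 7, 2, 0, 3]
  [2, 0, 4, 3, 12, 0]
D(4):
  [0, 9, 4, 2, 1, 0]
  [2, 0, 6, 4, 3, 2]
  [8, 17, 0, 3, 2, 8]
  [5, 14, 2, 0, -1, 5]
  [3, 1, 4, 2, 0, 3]
  [2, 0, 4, 3, 2, 0]
D(5):
  [0, 2, 4, 2, 1, 0]
  [2, 0, 6, 4, 3, 2]
  [5, 3, 0, 3, 2, 5]
  [2, 0, 2, 0, -1, 2]
  [3, 1, 4, 2, 0, 3]
  [2, 0, 4, 3, 2, 0]
D(6):
  [0, 0, 4, 2, 1, 0]
  [2, 0, 6, 4, 3, 2]
  [5, 3, 0, 3, 2, 5]
  [2, 0, 2, 0, -1, 2]
  [3, 1, 4, 2, 0, 3]
  [2, 0, 4, 3, 2, 0]
Answer: T*[2][6] = 2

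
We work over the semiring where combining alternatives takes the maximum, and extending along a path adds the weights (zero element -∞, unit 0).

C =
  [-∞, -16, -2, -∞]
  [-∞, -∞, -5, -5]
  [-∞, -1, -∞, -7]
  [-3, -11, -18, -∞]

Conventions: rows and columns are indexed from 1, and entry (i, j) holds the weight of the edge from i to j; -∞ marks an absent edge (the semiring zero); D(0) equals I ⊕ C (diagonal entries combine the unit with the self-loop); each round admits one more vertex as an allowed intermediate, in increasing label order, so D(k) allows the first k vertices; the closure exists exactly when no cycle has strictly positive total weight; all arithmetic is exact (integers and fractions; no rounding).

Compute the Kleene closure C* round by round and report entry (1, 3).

D(0):
  [0, -16, -2, -∞]
  [-∞, 0, -5, -5]
  [-∞, -1, 0, -7]
  [-3, -11, -18, 0]
D(1):
  [0, -16, -2, -∞]
  [-∞, 0, -5, -5]
  [-∞, -1, 0, -7]
  [-3, -11, -5, 0]
D(2):
  [0, -16, -2, -21]
  [-∞, 0, -5, -5]
  [-∞, -1, 0, -6]
  [-3, -11, -5, 0]
D(3):
  [0, -3, -2, -8]
  [-∞, 0, -5, -5]
  [-∞, -1, 0, -6]
  [-3, -6, -5, 0]
D(4):
  [0, -3, -2, -8]
  [-8, 0, -5, -5]
  [-9, -1, 0, -6]
  [-3, -6, -5, 0]
Answer: C*[1][3] = -2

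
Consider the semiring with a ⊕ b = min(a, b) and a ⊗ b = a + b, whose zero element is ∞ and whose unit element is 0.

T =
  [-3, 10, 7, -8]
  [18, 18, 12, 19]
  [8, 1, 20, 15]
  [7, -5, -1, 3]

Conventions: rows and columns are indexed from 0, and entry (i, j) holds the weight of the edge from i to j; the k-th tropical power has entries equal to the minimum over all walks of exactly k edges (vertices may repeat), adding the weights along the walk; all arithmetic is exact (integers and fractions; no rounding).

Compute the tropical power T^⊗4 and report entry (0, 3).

T^⊗2:
  [-6, -13, -9, -11]
  [15, 13, 18, 10]
  [5, 10, 13, 0]
  [4, -2, 2, -1]
T^⊗3:
  [-9, -16, -12, -14]
  [12, 5, 9, 7]
  [2, -5, -1, -3]
  [1, -6, -2, -4]
T^⊗4:
  [-12, -19, -15, -17]
  [9, 2, 6, 4]
  [-1, -8, -4, -6]
  [-2, -9, -5, -7]
Key observation: the optimum is the walk 0->0->0->0->3, with weight (-3) + (-3) + (-3) + (-8) = -17.
Optimal value attained by: walk 0->0->0->0->3.
Answer: (T^⊗4)[0][3] = -17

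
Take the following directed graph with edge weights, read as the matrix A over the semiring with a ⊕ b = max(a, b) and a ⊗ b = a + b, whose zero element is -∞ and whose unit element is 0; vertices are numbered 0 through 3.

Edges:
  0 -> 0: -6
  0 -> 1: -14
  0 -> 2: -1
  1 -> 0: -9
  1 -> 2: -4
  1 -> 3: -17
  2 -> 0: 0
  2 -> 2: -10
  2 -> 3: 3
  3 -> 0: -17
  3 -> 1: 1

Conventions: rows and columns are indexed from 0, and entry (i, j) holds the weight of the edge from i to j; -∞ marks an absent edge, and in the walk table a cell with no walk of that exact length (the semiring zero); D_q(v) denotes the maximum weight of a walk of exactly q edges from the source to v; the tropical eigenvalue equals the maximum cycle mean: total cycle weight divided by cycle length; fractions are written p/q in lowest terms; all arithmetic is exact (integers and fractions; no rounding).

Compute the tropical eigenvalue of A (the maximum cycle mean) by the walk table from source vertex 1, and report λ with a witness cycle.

q=0: [-∞, 0, -∞, -∞]
q=1: [-9, -∞, -4, -17]
q=2: [-4, -16, -10, -1]
q=3: [-10, 0, -5, -7]
q=4: [-5, -6, -4, -2]
Optimal cycle mean attained by: cycle 1->2->3->1, total (-4) + 3 + 1, length 3.
Answer: λ = 0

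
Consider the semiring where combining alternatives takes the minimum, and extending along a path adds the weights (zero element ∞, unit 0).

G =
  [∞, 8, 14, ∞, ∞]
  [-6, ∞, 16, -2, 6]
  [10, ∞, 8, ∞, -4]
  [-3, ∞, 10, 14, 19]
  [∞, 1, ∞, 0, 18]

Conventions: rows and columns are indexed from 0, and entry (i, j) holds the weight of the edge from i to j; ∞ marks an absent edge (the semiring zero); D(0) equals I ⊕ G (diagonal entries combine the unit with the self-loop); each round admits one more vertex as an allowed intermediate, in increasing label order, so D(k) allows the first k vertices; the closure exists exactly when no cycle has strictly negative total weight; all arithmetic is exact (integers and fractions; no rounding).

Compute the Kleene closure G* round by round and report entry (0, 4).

D(0):
  [0, 8, 14, ∞, ∞]
  [-6, 0, 16, -2, 6]
  [10, ∞, 0, ∞, -4]
  [-3, ∞, 10, 0, 19]
  [∞, 1, ∞, 0, 0]
D(1):
  [0, 8, 14, ∞, ∞]
  [-6, 0, 8, -2, 6]
  [10, 18, 0, ∞, -4]
  [-3, 5, 10, 0, 19]
  [∞, 1, ∞, 0, 0]
D(2):
  [0, 8, 14, 6, 14]
  [-6, 0, 8, -2, 6]
  [10, 18, 0, 16, -4]
  [-3, 5, 10, 0, 11]
  [-5, 1, 9, -1, 0]
D(3):
  [0, 8, 14, 6, 10]
  [-6, 0, 8, -2, 4]
  [10, 18, 0, 16, -4]
  [-3, 5, 10, 0, 6]
  [-5, 1, 9, -1, 0]
D(4):
  [0, 8, 14, 6, 10]
  [-6, 0, 8, -2, 4]
  [10, 18, 0, 16, -4]
  [-3, 5, 10, 0, 6]
  [-5, 1, 9, -1, 0]
D(5):
  [0, 8, 14, 6, 10]
  [-6, 0, 8, -2, 4]
  [-9, -3, 0, -5, -4]
  [-3, 5, 10, 0, 6]
  [-5, 1, 9, -1, 0]
Answer: G*[0][4] = 10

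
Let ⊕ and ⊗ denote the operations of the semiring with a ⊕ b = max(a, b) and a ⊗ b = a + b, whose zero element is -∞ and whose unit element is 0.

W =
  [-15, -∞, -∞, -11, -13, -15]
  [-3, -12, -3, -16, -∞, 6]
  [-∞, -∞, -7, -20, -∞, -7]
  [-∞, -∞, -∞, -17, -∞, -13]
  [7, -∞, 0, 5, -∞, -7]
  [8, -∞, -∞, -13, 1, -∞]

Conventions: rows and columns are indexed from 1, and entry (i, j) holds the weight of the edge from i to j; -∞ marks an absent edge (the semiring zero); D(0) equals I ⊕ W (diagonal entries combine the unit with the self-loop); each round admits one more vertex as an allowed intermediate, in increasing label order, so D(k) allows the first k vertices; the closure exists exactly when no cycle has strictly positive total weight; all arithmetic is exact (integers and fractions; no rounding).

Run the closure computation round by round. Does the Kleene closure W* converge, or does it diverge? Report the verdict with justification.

D(0):
  [0, -∞, -∞, -11, -13, -15]
  [-3, 0, -3, -16, -∞, 6]
  [-∞, -∞, 0, -20, -∞, -7]
  [-∞, -∞, -∞, 0, -∞, -13]
  [7, -∞, 0, 5, 0, -7]
  [8, -∞, -∞, -13, 1, 0]
D(1):
  [0, -∞, -∞, -11, -13, -15]
  [-3, 0, -3, -14, -16, 6]
  [-∞, -∞, 0, -20, -∞, -7]
  [-∞, -∞, -∞, 0, -∞, -13]
  [7, -∞, 0, 5, 0, -7]
  [8, -∞, -∞, -3, 1, 0]
D(2):
  [0, -∞, -∞, -11, -13, -15]
  [-3, 0, -3, -14, -16, 6]
  [-∞, -∞, 0, -20, -∞, -7]
  [-∞, -∞, -∞, 0, -∞, -13]
  [7, -∞, 0, 5, 0, -7]
  [8, -∞, -∞, -3, 1, 0]
D(3):
  [0, -∞, -∞, -11, -13, -15]
  [-3, 0, -3, -14, -16, 6]
  [-∞, -∞, 0, -20, -∞, -7]
  [-∞, -∞, -∞, 0, -∞, -13]
  [7, -∞, 0, 5, 0, -7]
  [8, -∞, -∞, -3, 1, 0]
D(4):
  [0, -∞, -∞, -11, -13, -15]
  [-3, 0, -3, -14, -16, 6]
  [-∞, -∞, 0, -20, -∞, -7]
  [-∞, -∞, -∞, 0, -∞, -13]
  [7, -∞, 0, 5, 0, -7]
  [8, -∞, -∞, -3, 1, 0]
D(5):
  [0, -∞, -13, -8, -13, -15]
  [-3, 0, -3, -11, -16, 6]
  [-∞, -∞, 0, -20, -∞, -7]
  [-∞, -∞, -∞, 0, -∞, -13]
  [7, -∞, 0, 5, 0, -7]
  [8, -∞, 1, 6, 1, 0]
D(6):
  [0, -∞, -13, -8, -13, -15]
  [14, 0, 7, 12, 7, 6]
  [1, -∞, 0, -1, -6, -7]
  [-5, -∞, -12, 0, -12, -13]
  [7, -∞, 0, 5, 0, -7]
  [8, -∞, 1, 6, 1, 0]
Key observation: every diagonal entry stays at the unit through all rounds, so no improving cycle exists.
Answer: CONVERGES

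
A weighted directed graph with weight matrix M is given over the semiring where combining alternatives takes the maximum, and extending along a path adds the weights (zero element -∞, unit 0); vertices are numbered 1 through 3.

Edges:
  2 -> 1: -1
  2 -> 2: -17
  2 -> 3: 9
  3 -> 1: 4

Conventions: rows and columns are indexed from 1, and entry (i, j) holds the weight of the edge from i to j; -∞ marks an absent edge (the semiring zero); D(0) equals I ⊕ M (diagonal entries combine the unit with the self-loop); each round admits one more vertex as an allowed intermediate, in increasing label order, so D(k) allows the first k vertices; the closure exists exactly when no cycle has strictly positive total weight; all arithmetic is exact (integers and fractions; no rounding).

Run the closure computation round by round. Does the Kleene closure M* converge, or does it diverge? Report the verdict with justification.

D(0):
  [0, -∞, -∞]
  [-1, 0, 9]
  [4, -∞, 0]
D(1):
  [0, -∞, -∞]
  [-1, 0, 9]
  [4, -∞, 0]
D(2):
  [0, -∞, -∞]
  [-1, 0, 9]
  [4, -∞, 0]
D(3):
  [0, -∞, -∞]
  [13, 0, 9]
  [4, -∞, 0]
Key observation: every diagonal entry stays at the unit through all rounds, so no improving cycle exists.
Answer: CONVERGES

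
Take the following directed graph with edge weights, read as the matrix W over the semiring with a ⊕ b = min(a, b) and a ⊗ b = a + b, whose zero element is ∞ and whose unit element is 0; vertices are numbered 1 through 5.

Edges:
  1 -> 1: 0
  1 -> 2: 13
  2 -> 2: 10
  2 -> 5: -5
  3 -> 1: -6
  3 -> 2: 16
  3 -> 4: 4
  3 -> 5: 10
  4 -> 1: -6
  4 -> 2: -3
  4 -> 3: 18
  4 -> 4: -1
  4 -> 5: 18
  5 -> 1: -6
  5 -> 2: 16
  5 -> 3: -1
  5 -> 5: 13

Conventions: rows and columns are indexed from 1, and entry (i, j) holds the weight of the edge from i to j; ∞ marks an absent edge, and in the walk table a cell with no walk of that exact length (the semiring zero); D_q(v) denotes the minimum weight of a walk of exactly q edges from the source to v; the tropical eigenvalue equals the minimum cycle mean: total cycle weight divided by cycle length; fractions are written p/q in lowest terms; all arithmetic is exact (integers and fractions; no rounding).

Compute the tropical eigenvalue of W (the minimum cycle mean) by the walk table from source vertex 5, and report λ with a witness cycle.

q=0: [∞, ∞, ∞, ∞, 0]
q=1: [-6, 16, -1, ∞, 13]
q=2: [-7, 7, 12, 3, 9]
q=3: [-7, 0, 8, 2, 2]
q=4: [-7, -1, 1, 1, -5]
q=5: [-11, -2, -6, 0, -6]
Optimal cycle mean attained by: cycle 2->5->3->4->2, total (-5) + (-1) + 4 + (-3), length 4.
Answer: λ = -5/4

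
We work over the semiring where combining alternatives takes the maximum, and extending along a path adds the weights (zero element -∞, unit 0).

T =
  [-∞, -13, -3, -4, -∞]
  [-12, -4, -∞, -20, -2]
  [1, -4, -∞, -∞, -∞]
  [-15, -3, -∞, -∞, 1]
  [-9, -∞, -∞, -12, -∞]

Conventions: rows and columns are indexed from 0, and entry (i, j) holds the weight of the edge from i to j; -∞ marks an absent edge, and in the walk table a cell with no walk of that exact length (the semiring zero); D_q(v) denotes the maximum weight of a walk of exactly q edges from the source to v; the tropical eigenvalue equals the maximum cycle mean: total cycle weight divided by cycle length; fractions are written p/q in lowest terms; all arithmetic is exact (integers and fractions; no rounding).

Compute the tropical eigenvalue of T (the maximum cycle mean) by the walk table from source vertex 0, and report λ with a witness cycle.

q=0: [0, -∞, -∞, -∞, -∞]
q=1: [-∞, -13, -3, -4, -∞]
q=2: [-2, -7, -∞, -33, -3]
q=3: [-12, -11, -5, -6, -9]
q=4: [-4, -9, -15, -16, -5]
q=5: [-14, -13, -7, -8, -11]
Optimal cycle mean attained by: cycle 0->2->0, total (-3) + 1, length 2.
Answer: λ = -1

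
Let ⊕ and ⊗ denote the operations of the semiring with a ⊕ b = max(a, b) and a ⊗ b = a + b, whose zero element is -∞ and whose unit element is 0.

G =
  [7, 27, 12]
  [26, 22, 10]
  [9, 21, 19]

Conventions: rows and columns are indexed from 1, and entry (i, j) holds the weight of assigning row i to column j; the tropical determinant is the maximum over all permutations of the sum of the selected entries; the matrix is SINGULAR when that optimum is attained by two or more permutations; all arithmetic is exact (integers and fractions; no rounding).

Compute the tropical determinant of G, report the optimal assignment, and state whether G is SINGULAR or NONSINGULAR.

σ = (1, 2, 3): 7 + 22 + 19 = 48
σ = (1, 3, 2): 7 + 10 + 21 = 38
σ = (2, 1, 3): 27 + 26 + 19 = 72
σ = (2, 3, 1): 27 + 10 + 9 = 46
σ = (3, 1, 2): 12 + 26 + 21 = 59
σ = (3, 2, 1): 12 + 22 + 9 = 43
Optimal value attained by: σ = (2, 1, 3).
Answer: det⊕(G) = 72; verdict: NONSINGULAR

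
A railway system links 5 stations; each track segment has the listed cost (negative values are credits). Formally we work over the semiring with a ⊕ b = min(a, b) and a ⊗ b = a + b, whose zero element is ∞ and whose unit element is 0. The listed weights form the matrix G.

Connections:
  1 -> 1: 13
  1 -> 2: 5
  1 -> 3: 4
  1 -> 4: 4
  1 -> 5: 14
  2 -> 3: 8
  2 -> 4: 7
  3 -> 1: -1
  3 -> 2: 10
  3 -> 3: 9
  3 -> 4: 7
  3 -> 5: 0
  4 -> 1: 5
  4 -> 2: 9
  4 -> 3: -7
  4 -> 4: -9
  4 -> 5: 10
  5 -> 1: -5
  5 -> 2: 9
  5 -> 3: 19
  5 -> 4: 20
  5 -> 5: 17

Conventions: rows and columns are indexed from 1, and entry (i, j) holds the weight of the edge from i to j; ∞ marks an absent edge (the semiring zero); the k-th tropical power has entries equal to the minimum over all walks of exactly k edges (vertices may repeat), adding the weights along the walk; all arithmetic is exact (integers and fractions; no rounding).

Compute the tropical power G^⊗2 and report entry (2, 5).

G^⊗2:
  [3, 13, -3, -5, 4]
  [7, 16, 0, -2, 8]
  [-5, 4, 0, -2, 9]
  [-8, 0, -16, -18, -7]
  [8, 0, -1, -1, 9]
Key observation: the optimum is the walk 2->3->5, with weight 8 + 0 = 8.
Optimal value attained by: walk 2->3->5.
Answer: (G^⊗2)[2][5] = 8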